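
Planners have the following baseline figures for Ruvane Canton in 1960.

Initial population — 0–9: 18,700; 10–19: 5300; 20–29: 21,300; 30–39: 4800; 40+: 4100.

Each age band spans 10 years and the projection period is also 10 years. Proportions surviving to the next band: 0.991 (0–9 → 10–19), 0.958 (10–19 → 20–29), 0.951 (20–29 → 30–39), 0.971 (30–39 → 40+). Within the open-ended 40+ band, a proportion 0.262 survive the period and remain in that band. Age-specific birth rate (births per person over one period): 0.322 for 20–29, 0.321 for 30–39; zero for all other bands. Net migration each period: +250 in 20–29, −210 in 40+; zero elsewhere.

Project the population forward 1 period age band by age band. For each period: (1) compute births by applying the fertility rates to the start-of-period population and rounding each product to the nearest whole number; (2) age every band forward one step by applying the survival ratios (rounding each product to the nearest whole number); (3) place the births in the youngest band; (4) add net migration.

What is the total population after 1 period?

58040

[period 1]
Births: 21300 * 0.322 = 6859 ; 4800 * 0.321 = 1541 → 8400
10–19: 18700 * 0.991 = 18532
20–29: 5300 * 0.958 = 5077
30–39: 21300 * 0.951 = 20256
40+: 4800 * 0.971 + 4100 * 0.262 = 4661 + 1074 = 5735
Net migration: 20–29 + 250 → 5327; 40+ − 210 → 5525
End of period: [8400, 18532, 5327, 20256, 5525]
Total after period 1: 8400 + 18532 + 5327 + 20256 + 5525 = 58040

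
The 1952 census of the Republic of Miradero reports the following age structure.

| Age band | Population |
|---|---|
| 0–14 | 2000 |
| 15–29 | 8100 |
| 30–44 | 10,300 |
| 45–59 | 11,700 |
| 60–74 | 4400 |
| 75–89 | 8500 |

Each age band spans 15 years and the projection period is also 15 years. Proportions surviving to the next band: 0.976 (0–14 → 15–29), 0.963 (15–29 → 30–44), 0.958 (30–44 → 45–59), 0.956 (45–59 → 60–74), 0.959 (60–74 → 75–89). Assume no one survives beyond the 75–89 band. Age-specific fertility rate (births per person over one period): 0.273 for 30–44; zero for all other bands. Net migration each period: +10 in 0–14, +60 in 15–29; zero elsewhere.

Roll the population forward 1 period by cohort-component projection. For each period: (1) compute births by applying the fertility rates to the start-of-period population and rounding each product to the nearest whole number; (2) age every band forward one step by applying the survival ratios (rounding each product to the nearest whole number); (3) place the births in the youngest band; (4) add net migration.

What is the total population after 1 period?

37906

Period 1:
Births: 10300 × 0.273 = 2812
15–29: 2000 × 0.976 = 1952
30–44: 8100 × 0.963 = 7800
45–59: 10300 × 0.958 = 9867
60–74: 11700 × 0.956 = 11185
75–89: 4400 × 0.959 = 4220
Net migration: 0–14 + 10 → 2822; 15–29 + 60 → 2012
End of period: [2822, 2012, 7800, 9867, 11185, 4220]
Total after period 1: 2822 + 2012 + 7800 + 9867 + 11185 + 4220 = 37906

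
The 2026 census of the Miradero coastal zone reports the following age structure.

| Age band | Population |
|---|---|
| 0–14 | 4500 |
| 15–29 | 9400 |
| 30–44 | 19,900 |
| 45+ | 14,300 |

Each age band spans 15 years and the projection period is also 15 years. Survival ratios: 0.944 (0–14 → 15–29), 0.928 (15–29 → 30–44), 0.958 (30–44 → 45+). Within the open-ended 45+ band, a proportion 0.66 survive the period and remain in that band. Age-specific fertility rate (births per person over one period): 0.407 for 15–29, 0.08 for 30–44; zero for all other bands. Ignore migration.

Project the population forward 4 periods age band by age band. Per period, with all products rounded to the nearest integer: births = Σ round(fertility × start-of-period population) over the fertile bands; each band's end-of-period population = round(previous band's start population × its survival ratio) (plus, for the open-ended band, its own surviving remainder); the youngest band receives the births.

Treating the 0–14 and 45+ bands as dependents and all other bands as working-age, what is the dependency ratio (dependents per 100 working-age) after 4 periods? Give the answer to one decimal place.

After projecting period 1:
Births: 9400 * 0.407 = 3826, 19900 * 0.08 = 1592 — total 5418
15–29: 4500 * 0.944 = 4248
30–44: 9400 * 0.928 = 8723
45+: 19900 * 0.958 + 14300 * 0.66 = 19064 + 9438 = 28502
Giving 5418 / 4248 / 8723 / 28502.
After projecting period 2:
Births: 4248 * 0.407 = 1729, 8723 * 0.08 = 698 — total 2427
15–29: 5418 * 0.944 = 5115
30–44: 4248 * 0.928 = 3942
45+: 8723 * 0.958 + 28502 * 0.66 = 8357 + 18811 = 27168
Giving 2427 / 5115 / 3942 / 27168.
After projecting period 3:
Births: 5115 * 0.407 = 2082, 3942 * 0.08 = 315 — total 2397
15–29: 2427 * 0.944 = 2291
30–44: 5115 * 0.928 = 4747
45+: 3942 * 0.958 + 27168 * 0.66 = 3776 + 17931 = 21707
Giving 2397 / 2291 / 4747 / 21707.
After projecting period 4:
Births: 2291 * 0.407 = 932, 4747 * 0.08 = 380 — total 1312
15–29: 2397 * 0.944 = 2263
30–44: 2291 * 0.928 = 2126
45+: 4747 * 0.958 + 21707 * 0.66 = 4548 + 14327 = 18875
Giving 1312 / 2263 / 2126 / 18875.
Dependents (band 0–14 + band 45+) = 1312 + 18875 = 20187; working-age = 4389; ratio = 20187/4389 × 100 = 459.9

459.9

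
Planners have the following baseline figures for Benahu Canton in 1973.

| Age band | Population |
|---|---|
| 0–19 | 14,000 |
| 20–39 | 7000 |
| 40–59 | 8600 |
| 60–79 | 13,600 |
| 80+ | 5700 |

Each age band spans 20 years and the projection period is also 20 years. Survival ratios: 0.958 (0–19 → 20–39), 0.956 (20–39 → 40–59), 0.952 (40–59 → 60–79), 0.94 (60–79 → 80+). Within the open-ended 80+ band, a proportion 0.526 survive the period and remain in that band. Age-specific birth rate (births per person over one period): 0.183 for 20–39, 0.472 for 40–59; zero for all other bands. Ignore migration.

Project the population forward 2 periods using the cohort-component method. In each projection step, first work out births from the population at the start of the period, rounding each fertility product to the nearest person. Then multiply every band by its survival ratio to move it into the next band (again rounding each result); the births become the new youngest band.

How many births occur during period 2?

Call the groups 1 to 5, youngest first.
After projecting period 1:
Births: 7000 * 0.183 = 1281  |  8600 * 0.472 = 4059 — total 5340
Group 2: 14000 * 0.958 = 13412
Group 3: 7000 * 0.956 = 6692
Group 4: 8600 * 0.952 = 8187
Group 5: 13600 * 0.94 + 5700 * 0.526 = 12784 + 2998 = 15782
Giving 5340 / 13412 / 6692 / 8187 / 15782.
After projecting period 2:
Births: 13412 * 0.183 = 2454  |  6692 * 0.472 = 3159 — total 5613
Group 2: 5340 * 0.958 = 5116
Group 3: 13412 * 0.956 = 12822
Group 4: 6692 * 0.952 = 6371
Group 5: 8187 * 0.94 + 15782 * 0.526 = 7696 + 8301 = 15997
Giving 5613 / 5116 / 12822 / 6371 / 15997.

5613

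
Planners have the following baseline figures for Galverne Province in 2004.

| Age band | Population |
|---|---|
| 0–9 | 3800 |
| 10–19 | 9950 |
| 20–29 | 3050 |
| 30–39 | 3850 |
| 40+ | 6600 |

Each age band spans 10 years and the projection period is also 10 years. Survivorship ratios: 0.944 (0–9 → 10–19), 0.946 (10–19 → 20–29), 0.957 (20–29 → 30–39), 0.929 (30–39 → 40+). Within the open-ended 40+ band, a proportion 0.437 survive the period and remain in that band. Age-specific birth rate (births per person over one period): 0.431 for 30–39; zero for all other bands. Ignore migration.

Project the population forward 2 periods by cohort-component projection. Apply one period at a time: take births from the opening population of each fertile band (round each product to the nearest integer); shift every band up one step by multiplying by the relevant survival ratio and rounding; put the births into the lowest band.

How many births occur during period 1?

Let band 1 be 0–9 through band 5 = 40+.
Period 1.
Births: 3850 × 0.431 = 1659
Band 2: 3800 × 0.944 = 3587
Band 3: 9950 × 0.946 = 9413
Band 4: 3050 × 0.957 = 2919
Band 5: 3850 × 0.929 + 6600 × 0.437 = 3577 + 2884 = 6461
Population now: 0–9=1659, 10–19=3587, 20–29=9413, 30–39=2919, 40+=6461

1659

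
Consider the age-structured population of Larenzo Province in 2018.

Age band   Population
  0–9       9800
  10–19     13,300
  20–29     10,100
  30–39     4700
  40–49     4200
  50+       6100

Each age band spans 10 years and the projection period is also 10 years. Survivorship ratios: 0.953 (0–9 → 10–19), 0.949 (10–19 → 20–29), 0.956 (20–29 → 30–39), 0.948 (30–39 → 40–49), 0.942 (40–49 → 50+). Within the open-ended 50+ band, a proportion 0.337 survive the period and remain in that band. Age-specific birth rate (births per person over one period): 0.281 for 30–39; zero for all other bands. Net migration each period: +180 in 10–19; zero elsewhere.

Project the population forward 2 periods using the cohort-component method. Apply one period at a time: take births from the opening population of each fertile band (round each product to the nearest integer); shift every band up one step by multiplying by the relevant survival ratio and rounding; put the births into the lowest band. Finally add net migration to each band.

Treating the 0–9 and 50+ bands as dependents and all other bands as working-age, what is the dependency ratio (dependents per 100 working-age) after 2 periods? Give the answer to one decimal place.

28.2

Period 1.
Births: 4700 × 0.281 = 1321
10–19: 9800 × 0.953 = 9339
20–29: 13300 × 0.949 = 12622
30–39: 10100 × 0.956 = 9656
40–49: 4700 × 0.948 = 4456
50+: 4200 × 0.942 + 6100 × 0.337 = 3956 + 2056 = 6012
Net migration: 10–19 + 180 → 9519
End of period: [1321, 9519, 12622, 9656, 4456, 6012]
Period 2.
Births: 9656 × 0.281 = 2713
10–19: 1321 × 0.953 = 1259
20–29: 9519 × 0.949 = 9034
30–39: 12622 × 0.956 = 12067
40–49: 9656 × 0.948 = 9154
50+: 4456 × 0.942 + 6012 × 0.337 = 4198 + 2026 = 6224
Net migration: 10–19 + 180 → 1439
End of period: [2713, 1439, 9034, 12067, 9154, 6224]
Dependents (band 0–9 + band 50+) = 2713 + 6224 = 8937; working-age = 31694; ratio = 8937/31694 × 100 = 28.2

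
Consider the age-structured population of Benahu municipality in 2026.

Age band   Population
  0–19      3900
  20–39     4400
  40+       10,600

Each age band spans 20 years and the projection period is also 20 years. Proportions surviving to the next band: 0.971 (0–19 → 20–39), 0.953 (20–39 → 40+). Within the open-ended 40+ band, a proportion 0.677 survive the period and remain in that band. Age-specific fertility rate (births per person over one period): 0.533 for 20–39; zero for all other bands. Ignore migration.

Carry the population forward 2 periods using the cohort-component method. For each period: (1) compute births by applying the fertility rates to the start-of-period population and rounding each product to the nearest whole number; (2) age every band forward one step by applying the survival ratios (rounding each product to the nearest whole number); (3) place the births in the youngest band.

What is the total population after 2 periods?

15601

Period 1:
Births: 4400 × 0.533 = 2345
20–39: 3900 × 0.971 = 3787
40+: 4400 × 0.953 + 10600 × 0.677 = 4193 + 7176 = 11369
End of period: [2345, 3787, 11369]
Period 2:
Births: 3787 × 0.533 = 2018
20–39: 2345 × 0.971 = 2277
40+: 3787 × 0.953 + 11369 × 0.677 = 3609 + 7697 = 11306
End of period: [2018, 2277, 11306]
Total after period 2: 2018 + 2277 + 11306 = 15601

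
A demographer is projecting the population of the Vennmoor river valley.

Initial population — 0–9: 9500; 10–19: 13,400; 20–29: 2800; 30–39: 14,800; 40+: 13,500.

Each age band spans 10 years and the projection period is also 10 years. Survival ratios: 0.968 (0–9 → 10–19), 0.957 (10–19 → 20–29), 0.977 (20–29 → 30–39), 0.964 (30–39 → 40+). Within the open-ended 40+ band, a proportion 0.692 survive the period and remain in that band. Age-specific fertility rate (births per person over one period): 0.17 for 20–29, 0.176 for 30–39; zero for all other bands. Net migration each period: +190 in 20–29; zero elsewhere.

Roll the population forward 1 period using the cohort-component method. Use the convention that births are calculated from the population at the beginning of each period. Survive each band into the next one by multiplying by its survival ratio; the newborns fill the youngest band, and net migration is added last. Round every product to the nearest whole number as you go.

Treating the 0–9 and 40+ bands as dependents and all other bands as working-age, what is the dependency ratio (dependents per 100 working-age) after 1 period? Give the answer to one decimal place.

107.0

— Period 1 —
Births: 2800 * 0.17 = 476  |  14800 * 0.176 = 2605 → total 3081
10–19: 9500 * 0.968 = 9196
20–29: 13400 * 0.957 = 12824
30–39: 2800 * 0.977 = 2736
40+: 14800 * 0.964 + 13500 * 0.692 = 14267 + 9342 = 23609
Net migration: 20–29 + 190 → 13014
→ [3081, 9196, 13014, 2736, 23609]
Dependents (band 0–9 + band 40+) = 3081 + 23609 = 26690; working-age = 24946; ratio = 26690/24946 × 100 = 107.0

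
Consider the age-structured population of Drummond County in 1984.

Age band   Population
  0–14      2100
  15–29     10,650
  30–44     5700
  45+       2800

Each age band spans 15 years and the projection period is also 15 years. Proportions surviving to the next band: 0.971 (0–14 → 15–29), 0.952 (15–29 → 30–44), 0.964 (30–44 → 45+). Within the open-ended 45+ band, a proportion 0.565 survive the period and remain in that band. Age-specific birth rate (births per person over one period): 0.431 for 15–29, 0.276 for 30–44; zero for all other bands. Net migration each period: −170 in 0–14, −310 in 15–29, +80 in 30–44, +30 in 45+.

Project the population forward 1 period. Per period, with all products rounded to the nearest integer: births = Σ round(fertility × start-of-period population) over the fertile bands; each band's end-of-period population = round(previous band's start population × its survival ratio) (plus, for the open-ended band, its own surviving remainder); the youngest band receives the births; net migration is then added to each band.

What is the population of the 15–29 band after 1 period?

1729

(Bands numbered youngest = 1 to oldest = 4.)
After projecting period 1:
Births: 10650 * 0.431 = 4590, 5700 * 0.276 = 1573 → total 6163
Band 2: 2100 * 0.971 = 2039
Band 3: 10650 * 0.952 = 10139
Band 4: 5700 * 0.964 + 2800 * 0.565 = 5495 + 1582 = 7077
Net migration: Band 1 − 170 → 5993; Band 2 − 310 → 1729; Band 3 + 80 → 10219; Band 4 + 30 → 7107
End of period: [5993, 1729, 10219, 7107]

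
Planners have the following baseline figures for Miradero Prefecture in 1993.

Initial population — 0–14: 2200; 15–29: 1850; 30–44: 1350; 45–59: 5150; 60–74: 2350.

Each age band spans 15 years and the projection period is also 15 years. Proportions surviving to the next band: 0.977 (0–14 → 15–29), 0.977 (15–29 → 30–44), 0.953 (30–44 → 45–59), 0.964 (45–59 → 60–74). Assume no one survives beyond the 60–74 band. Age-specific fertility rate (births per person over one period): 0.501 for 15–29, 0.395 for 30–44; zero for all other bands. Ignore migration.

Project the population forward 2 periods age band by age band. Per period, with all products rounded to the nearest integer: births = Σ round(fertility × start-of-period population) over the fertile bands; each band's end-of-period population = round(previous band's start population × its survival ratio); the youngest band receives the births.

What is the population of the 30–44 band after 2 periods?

2100

Call the bands 1 to 5, youngest first.
[period 1]
Births: 1850 × 0.501 = 927 ; 1350 × 0.395 = 533 ⇒ total 1460
Band 2: 2200 × 0.977 = 2149
Band 3: 1850 × 0.977 = 1807
Band 4: 1350 × 0.953 = 1287
Band 5: 5150 × 0.964 = 4965
End of period: [1460, 2149, 1807, 1287, 4965]
[period 2]
Births: 2149 × 0.501 = 1077 ; 1807 × 0.395 = 714 ⇒ total 1791
Band 2: 1460 × 0.977 = 1426
Band 3: 2149 × 0.977 = 2100
Band 4: 1807 × 0.953 = 1722
Band 5: 1287 × 0.964 = 1241
End of period: [1791, 1426, 2100, 1722, 1241]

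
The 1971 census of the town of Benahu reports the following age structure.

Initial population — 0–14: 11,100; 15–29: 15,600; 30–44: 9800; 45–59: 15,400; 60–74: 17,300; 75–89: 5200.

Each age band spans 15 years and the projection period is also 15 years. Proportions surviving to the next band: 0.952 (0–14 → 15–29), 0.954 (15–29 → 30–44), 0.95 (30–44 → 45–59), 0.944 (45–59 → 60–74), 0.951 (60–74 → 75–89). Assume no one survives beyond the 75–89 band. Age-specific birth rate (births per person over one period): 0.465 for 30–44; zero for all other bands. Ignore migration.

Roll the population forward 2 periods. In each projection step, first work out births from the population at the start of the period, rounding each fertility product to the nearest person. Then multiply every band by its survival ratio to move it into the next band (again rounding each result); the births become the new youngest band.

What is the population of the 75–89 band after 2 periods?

13826

Period 1.
Births: 9800 × 0.465 = 4557
15–29: 11100 × 0.952 = 10567
30–44: 15600 × 0.954 = 14882
45–59: 9800 × 0.95 = 9310
60–74: 15400 × 0.944 = 14538
75–89: 17300 × 0.951 = 16452
End of period: [4557, 10567, 14882, 9310, 14538, 16452]
Period 2.
Births: 14882 × 0.465 = 6920
15–29: 4557 × 0.952 = 4338
30–44: 10567 × 0.954 = 10081
45–59: 14882 × 0.95 = 14138
60–74: 9310 × 0.944 = 8789
75–89: 14538 × 0.951 = 13826
End of period: [6920, 4338, 10081, 14138, 8789, 13826]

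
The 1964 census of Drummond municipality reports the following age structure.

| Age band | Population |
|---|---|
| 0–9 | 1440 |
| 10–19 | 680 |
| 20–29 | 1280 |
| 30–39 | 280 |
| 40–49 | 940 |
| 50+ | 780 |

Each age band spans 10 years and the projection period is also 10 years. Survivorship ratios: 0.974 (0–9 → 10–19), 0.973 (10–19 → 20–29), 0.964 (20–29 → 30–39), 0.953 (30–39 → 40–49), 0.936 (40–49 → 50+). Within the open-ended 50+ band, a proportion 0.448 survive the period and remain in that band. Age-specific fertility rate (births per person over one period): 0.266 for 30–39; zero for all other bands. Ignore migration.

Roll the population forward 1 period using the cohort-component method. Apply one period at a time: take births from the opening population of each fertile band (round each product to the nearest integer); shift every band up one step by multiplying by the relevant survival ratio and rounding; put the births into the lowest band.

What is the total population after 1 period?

Numbering the bands 1..6 from youngest to oldest:
[period 1]
Births: 280 × 0.266 = 74
Band 2: 1440 × 0.974 = 1403
Band 3: 680 × 0.973 = 662
Band 4: 1280 × 0.964 = 1234
Band 5: 280 × 0.953 = 267
Band 6: 940 × 0.936 + 780 × 0.448 = 880 + 349 = 1229
End of period: [74, 1403, 662, 1234, 267, 1229]
Total after period 1: 74 + 1403 + 662 + 1234 + 267 + 1229 = 4869

4869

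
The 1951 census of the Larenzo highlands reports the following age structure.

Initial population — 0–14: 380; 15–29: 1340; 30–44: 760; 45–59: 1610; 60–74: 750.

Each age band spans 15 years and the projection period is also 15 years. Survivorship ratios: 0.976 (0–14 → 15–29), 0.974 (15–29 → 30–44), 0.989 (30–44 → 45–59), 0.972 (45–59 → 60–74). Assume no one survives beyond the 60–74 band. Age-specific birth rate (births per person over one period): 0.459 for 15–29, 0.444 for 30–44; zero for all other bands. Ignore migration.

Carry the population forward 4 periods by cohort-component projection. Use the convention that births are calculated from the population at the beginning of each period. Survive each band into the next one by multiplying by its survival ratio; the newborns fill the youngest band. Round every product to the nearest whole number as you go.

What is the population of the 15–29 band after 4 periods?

[period 1]
Births: 1340 * 0.459 = 615, 760 * 0.444 = 337 → 952
15–29: 380 * 0.976 = 371
30–44: 1340 * 0.974 = 1305
45–59: 760 * 0.989 = 752
60–74: 1610 * 0.972 = 1565
Giving 952 / 371 / 1305 / 752 / 1565.
[period 2]
Births: 371 * 0.459 = 170, 1305 * 0.444 = 579 → 749
15–29: 952 * 0.976 = 929
30–44: 371 * 0.974 = 361
45–59: 1305 * 0.989 = 1291
60–74: 752 * 0.972 = 731
Giving 749 / 929 / 361 / 1291 / 731.
[period 3]
Births: 929 * 0.459 = 426, 361 * 0.444 = 160 → 586
15–29: 749 * 0.976 = 731
30–44: 929 * 0.974 = 905
45–59: 361 * 0.989 = 357
60–74: 1291 * 0.972 = 1255
Giving 586 / 731 / 905 / 357 / 1255.
[period 4]
Births: 731 * 0.459 = 336, 905 * 0.444 = 402 → 738
15–29: 586 * 0.976 = 572
30–44: 731 * 0.974 = 712
45–59: 905 * 0.989 = 895
60–74: 357 * 0.972 = 347
Giving 738 / 572 / 712 / 895 / 347.

572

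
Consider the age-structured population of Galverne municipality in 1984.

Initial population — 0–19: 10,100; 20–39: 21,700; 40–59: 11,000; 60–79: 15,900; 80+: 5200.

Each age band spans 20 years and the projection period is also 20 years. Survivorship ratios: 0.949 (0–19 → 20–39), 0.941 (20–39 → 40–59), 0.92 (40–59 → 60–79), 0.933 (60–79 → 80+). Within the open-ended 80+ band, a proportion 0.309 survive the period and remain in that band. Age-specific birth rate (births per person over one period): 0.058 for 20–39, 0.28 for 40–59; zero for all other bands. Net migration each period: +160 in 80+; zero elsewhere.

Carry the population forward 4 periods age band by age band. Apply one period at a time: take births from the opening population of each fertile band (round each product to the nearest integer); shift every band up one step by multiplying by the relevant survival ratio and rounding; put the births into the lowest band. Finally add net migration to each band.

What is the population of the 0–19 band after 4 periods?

1430

Let group 1 be 0–19 through group 5 = 80+.
[period 1]
Births: 21700 × 0.058 = 1259  |  11000 × 0.28 = 3080 → 4339
Group 2: 10100 × 0.949 = 9585
Group 3: 21700 × 0.941 = 20420
Group 4: 11000 × 0.92 = 10120
Group 5: 15900 × 0.933 + 5200 × 0.309 = 14835 + 1607 = 16442
Net migration: Group 5 + 160 → 16602
Population now: 0–19=4339, 20–39=9585, 40–59=20420, 60–79=10120, 80+=16602
[period 2]
Births: 9585 × 0.058 = 556  |  20420 × 0.28 = 5718 → 6274
Group 2: 4339 × 0.949 = 4118
Group 3: 9585 × 0.941 = 9019
Group 4: 20420 × 0.92 = 18786
Group 5: 10120 × 0.933 + 16602 × 0.309 = 9442 + 5130 = 14572
Net migration: Group 5 + 160 → 14732
Population now: 0–19=6274, 20–39=4118, 40–59=9019, 60–79=18786, 80+=14732
[period 3]
Births: 4118 × 0.058 = 239  |  9019 × 0.28 = 2525 → 2764
Group 2: 6274 × 0.949 = 5954
Group 3: 4118 × 0.941 = 3875
Group 4: 9019 × 0.92 = 8297
Group 5: 18786 × 0.933 + 14732 × 0.309 = 17527 + 4552 = 22079
Net migration: Group 5 + 160 → 22239
Population now: 0–19=2764, 20–39=5954, 40–59=3875, 60–79=8297, 80+=22239
[period 4]
Births: 5954 × 0.058 = 345  |  3875 × 0.28 = 1085 → 1430
Group 2: 2764 × 0.949 = 2623
Group 3: 5954 × 0.941 = 5603
Group 4: 3875 × 0.92 = 3565
Group 5: 8297 × 0.933 + 22239 × 0.309 = 7741 + 6872 = 14613
Net migration: Group 5 + 160 → 14773
Population now: 0–19=1430, 20–39=2623, 40–59=5603, 60–79=3565, 80+=14773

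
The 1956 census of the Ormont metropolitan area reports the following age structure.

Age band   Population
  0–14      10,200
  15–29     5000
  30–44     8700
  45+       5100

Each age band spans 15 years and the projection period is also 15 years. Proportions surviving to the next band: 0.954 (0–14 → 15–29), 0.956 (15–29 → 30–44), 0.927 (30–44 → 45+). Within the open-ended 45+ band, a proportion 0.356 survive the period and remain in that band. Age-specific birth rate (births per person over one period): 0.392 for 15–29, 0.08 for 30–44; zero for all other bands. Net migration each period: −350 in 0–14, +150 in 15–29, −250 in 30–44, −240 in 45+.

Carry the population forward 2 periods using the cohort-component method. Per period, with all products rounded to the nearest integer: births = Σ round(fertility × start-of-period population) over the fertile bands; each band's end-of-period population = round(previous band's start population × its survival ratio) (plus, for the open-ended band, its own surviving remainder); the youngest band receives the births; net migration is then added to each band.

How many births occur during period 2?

Period 1.
Births: 5000 × 0.392 = 1960, 8700 × 0.08 = 696 ⇒ total 2656
15–29: 10200 × 0.954 = 9731
30–44: 5000 × 0.956 = 4780
45+: 8700 × 0.927 + 5100 × 0.356 = 8065 + 1816 = 9881
Net migration: 0–14 − 350 → 2306; 15–29 + 150 → 9881; 30–44 − 250 → 4530; 45+ − 240 → 9641
End of period: [2306, 9881, 4530, 9641]
Period 2.
Births: 9881 × 0.392 = 3873, 4530 × 0.08 = 362 ⇒ total 4235
15–29: 2306 × 0.954 = 2200
30–44: 9881 × 0.956 = 9446
45+: 4530 × 0.927 + 9641 × 0.356 = 4199 + 3432 = 7631
Net migration: 0–14 − 350 → 3885; 15–29 + 150 → 2350; 30–44 − 250 → 9196; 45+ − 240 → 7391
End of period: [3885, 2350, 9196, 7391]

4235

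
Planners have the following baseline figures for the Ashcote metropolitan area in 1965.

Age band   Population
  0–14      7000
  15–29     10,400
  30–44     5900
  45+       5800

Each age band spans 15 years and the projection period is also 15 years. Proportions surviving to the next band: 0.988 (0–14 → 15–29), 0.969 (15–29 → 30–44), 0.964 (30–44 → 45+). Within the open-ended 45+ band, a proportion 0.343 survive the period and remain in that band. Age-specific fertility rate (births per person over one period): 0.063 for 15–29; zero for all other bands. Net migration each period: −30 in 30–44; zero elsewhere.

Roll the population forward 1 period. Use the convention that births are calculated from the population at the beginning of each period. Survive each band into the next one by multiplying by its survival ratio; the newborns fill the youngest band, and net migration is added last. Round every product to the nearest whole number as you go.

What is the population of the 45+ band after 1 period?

7677

Let band 1 be 0–14 through band 4 = 45+.
After projecting period 1:
Births: 10400 * 0.063 = 655
Band 2: 7000 * 0.988 = 6916
Band 3: 10400 * 0.969 = 10078
Band 4: 5900 * 0.964 + 5800 * 0.343 = 5688 + 1989 = 7677
Net migration: Band 3 − 30 → 10048
End of period: [655, 6916, 10048, 7677]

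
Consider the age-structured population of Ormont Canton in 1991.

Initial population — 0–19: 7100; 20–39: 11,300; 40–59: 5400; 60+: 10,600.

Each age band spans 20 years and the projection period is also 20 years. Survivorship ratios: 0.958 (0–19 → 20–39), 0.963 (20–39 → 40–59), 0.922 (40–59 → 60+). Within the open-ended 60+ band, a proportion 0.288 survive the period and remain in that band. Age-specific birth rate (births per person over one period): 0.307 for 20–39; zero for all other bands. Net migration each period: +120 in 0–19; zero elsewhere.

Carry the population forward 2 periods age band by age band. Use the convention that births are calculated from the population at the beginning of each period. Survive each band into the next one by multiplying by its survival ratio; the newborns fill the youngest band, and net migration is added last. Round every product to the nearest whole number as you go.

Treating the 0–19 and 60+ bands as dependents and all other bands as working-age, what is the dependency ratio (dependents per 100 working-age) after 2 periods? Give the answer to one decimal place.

145.7

Call the groups 1 to 4, youngest first.
Period 1.
Births: 11300 × 0.307 = 3469
Group 2: 7100 × 0.958 = 6802
Group 3: 11300 × 0.963 = 10882
Group 4: 5400 × 0.922 + 10600 × 0.288 = 4979 + 3053 = 8032
Net migration: Group 1 + 120 → 3589
Population now: 0–19=3589, 20–39=6802, 40–59=10882, 60+=8032
Period 2.
Births: 6802 × 0.307 = 2088
Group 2: 3589 × 0.958 = 3438
Group 3: 6802 × 0.963 = 6550
Group 4: 10882 × 0.922 + 8032 × 0.288 = 10033 + 2313 = 12346
Net migration: Group 1 + 120 → 2208
Population now: 0–19=2208, 20–39=3438, 40–59=6550, 60+=12346
Dependents (band 0–19 + band 60+) = 2208 + 12346 = 14554; working-age = 9988; ratio = 14554/9988 × 100 = 145.7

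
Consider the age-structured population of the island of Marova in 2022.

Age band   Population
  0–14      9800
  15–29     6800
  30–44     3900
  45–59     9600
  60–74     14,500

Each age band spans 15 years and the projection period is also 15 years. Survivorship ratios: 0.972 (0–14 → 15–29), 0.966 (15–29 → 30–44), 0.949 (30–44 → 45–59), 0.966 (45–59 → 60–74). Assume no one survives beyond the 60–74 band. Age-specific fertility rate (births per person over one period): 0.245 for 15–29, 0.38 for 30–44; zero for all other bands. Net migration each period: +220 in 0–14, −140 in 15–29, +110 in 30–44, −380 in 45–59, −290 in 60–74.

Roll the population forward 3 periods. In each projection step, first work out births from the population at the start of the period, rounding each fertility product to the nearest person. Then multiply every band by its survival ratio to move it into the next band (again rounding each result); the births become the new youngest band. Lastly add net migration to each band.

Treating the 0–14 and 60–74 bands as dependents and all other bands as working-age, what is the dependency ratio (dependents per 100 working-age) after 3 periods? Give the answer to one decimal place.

61.2

Let group 1 be 0–14 through group 5 = 60–74.
Period 1:
Births: 6800 × 0.245 = 1666  |  3900 × 0.38 = 1482 ⇒ total 3148
Group 2: 9800 × 0.972 = 9526
Group 3: 6800 × 0.966 = 6569
Group 4: 3900 × 0.949 = 3701
Group 5: 9600 × 0.966 = 9274
Net migration: Group 1 + 220 → 3368; Group 2 − 140 → 9386; Group 3 + 110 → 6679; Group 4 − 380 → 3321; Group 5 − 290 → 8984
End of period: [3368, 9386, 6679, 3321, 8984]
Period 2:
Births: 9386 × 0.245 = 2300  |  6679 × 0.38 = 2538 ⇒ total 4838
Group 2: 3368 × 0.972 = 3274
Group 3: 9386 × 0.966 = 9067
Group 4: 6679 × 0.949 = 6338
Group 5: 3321 × 0.966 = 3208
Net migration: Group 1 + 220 → 5058; Group 2 − 140 → 3134; Group 3 + 110 → 9177; Group 4 − 380 → 5958; Group 5 − 290 → 2918
End of period: [5058, 3134, 9177, 5958, 2918]
Period 3:
Births: 3134 × 0.245 = 768  |  9177 × 0.38 = 3487 ⇒ total 4255
Group 2: 5058 × 0.972 = 4916
Group 3: 3134 × 0.966 = 3027
Group 4: 9177 × 0.949 = 8709
Group 5: 5958 × 0.966 = 5755
Net migration: Group 1 + 220 → 4475; Group 2 − 140 → 4776; Group 3 + 110 → 3137; Group 4 − 380 → 8329; Group 5 − 290 → 5465
End of period: [4475, 4776, 3137, 8329, 5465]
Dependents (band 0–14 + band 60–74) = 4475 + 5465 = 9940; working-age = 16242; ratio = 9940/16242 × 100 = 61.2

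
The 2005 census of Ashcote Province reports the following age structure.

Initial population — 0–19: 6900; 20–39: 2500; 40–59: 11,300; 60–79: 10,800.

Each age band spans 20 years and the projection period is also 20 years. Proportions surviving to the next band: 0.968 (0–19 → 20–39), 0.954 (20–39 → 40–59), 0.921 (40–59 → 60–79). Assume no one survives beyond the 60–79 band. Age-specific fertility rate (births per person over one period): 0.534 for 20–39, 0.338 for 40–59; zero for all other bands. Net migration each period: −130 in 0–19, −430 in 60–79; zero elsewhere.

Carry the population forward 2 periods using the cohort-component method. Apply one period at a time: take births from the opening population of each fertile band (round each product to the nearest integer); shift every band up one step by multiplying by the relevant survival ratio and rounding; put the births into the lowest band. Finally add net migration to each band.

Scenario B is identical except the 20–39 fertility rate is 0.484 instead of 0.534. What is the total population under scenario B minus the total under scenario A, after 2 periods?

-455

(Bands numbered youngest = 1 to oldest = 4.)
After projecting period 1:
Births: 2500 × 0.534 = 1335, 11300 × 0.338 = 3819 → total 5154
Band 2: 6900 × 0.968 = 6679
Band 3: 2500 × 0.954 = 2385
Band 4: 11300 × 0.921 = 10407
Net migration: Band 1 − 130 → 5024; Band 4 − 430 → 9977
Giving 5024 / 6679 / 2385 / 9977.
After projecting period 2:
Births: 6679 × 0.534 = 3567, 2385 × 0.338 = 806 → total 4373
Band 2: 5024 × 0.968 = 4863
Band 3: 6679 × 0.954 = 6372
Band 4: 2385 × 0.921 = 2197
Net migration: Band 1 − 130 → 4243; Band 4 − 430 → 1767
Giving 4243 / 4863 / 6372 / 1767.
Scenario A total after 2 periods: 17245
Scenario B projection —
After projecting period 1:
Births: 2500 × 0.484 = 1210, 11300 × 0.338 = 3819 → total 5029
Band 2: 6900 × 0.968 = 6679
Band 3: 2500 × 0.954 = 2385
Band 4: 11300 × 0.921 = 10407
Net migration: Band 1 − 130 → 4899; Band 4 − 430 → 9977
Giving 4899 / 6679 / 2385 / 9977.
After projecting period 2:
Births: 6679 × 0.484 = 3233, 2385 × 0.338 = 806 → total 4039
Band 2: 4899 × 0.968 = 4742
Band 3: 6679 × 0.954 = 6372
Band 4: 2385 × 0.921 = 2197
Net migration: Band 1 − 130 → 3909; Band 4 − 430 → 1767
Giving 3909 / 4742 / 6372 / 1767.
Scenario B total after 2 periods: 16790
Difference B − A = 16790 − 17245 = -455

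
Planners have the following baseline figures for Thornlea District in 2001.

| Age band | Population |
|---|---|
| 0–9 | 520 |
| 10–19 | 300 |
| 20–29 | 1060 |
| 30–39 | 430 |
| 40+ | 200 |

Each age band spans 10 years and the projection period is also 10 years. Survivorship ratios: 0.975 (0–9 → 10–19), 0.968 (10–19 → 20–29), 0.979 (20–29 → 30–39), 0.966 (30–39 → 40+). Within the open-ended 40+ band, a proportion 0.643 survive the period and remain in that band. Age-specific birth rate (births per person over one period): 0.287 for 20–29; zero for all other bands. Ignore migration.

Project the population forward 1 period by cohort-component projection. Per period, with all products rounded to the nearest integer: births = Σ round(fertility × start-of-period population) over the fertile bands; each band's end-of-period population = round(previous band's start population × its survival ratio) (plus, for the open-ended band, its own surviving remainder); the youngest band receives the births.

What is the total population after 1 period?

2683

Period 1.
Births: 1060 × 0.287 = 304
10–19: 520 × 0.975 = 507
20–29: 300 × 0.968 = 290
30–39: 1060 × 0.979 = 1038
40+: 430 × 0.966 + 200 × 0.643 = 415 + 129 = 544
→ [304, 507, 290, 1038, 544]
Total after period 1: 304 + 507 + 290 + 1038 + 544 = 2683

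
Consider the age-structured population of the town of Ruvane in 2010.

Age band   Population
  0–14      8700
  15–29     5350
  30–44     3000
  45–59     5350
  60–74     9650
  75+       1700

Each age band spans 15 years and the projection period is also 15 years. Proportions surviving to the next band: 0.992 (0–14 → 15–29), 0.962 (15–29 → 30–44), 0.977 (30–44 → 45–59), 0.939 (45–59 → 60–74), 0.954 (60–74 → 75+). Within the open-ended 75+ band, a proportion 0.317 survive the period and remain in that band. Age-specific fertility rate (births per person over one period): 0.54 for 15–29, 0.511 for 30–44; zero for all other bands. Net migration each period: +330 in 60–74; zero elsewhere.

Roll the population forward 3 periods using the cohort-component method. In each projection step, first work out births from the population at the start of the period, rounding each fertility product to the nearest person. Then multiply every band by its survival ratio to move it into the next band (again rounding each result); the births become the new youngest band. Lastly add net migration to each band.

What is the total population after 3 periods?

Let band 1 be 0–14 through band 6 = 75+.
Period 1:
Births: 5350 * 0.54 = 2889 ; 3000 * 0.511 = 1533 → 4422
Band 2: 8700 * 0.992 = 8630
Band 3: 5350 * 0.962 = 5147
Band 4: 3000 * 0.977 = 2931
Band 5: 5350 * 0.939 = 5024
Band 6: 9650 * 0.954 + 1700 * 0.317 = 9206 + 539 = 9745
Net migration: Band 5 + 330 → 5354
Population now: 0–14=4422, 15–29=8630, 30–44=5147, 45–59=2931, 60–74=5354, 75+=9745
Period 2:
Births: 8630 * 0.54 = 4660 ; 5147 * 0.511 = 2630 → 7290
Band 2: 4422 * 0.992 = 4387
Band 3: 8630 * 0.962 = 8302
Band 4: 5147 * 0.977 = 5029
Band 5: 2931 * 0.939 = 2752
Band 6: 5354 * 0.954 + 9745 * 0.317 = 5108 + 3089 = 8197
Net migration: Band 5 + 330 → 3082
Population now: 0–14=7290, 15–29=4387, 30–44=8302, 45–59=5029, 60–74=3082, 75+=8197
Period 3:
Births: 4387 * 0.54 = 2369 ; 8302 * 0.511 = 4242 → 6611
Band 2: 7290 * 0.992 = 7232
Band 3: 4387 * 0.962 = 4220
Band 4: 8302 * 0.977 = 8111
Band 5: 5029 * 0.939 = 4722
Band 6: 3082 * 0.954 + 8197 * 0.317 = 2940 + 2598 = 5538
Net migration: Band 5 + 330 → 5052
Population now: 0–14=6611, 15–29=7232, 30–44=4220, 45–59=8111, 60–74=5052, 75+=5538
Total after period 3: 6611 + 7232 + 4220 + 8111 + 5052 + 5538 = 36764

36764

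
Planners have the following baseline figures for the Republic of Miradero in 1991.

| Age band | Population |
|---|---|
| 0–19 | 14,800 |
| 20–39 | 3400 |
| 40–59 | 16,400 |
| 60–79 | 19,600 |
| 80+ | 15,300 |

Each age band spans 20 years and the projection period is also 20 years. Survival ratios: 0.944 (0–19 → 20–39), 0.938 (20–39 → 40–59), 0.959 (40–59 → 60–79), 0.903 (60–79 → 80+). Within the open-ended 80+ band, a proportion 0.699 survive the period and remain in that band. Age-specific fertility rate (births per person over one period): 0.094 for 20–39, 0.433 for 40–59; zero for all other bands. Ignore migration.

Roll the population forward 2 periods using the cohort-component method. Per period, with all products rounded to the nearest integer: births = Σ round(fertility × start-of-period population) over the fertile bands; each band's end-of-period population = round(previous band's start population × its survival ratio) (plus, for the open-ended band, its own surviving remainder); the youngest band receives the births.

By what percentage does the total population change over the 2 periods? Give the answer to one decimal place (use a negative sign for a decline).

Numbering the bands 1..5 from youngest to oldest:
— Period 1 —
Births: 3400 × 0.094 = 320 ; 16400 × 0.433 = 7101 ⇒ total 7421
Band 2: 14800 × 0.944 = 13971
Band 3: 3400 × 0.938 = 3189
Band 4: 16400 × 0.959 = 15728
Band 5: 19600 × 0.903 + 15300 × 0.699 = 17699 + 10695 = 28394
Population now: 0–19=7421, 20–39=13971, 40–59=3189, 60–79=15728, 80+=28394
— Period 2 —
Births: 13971 × 0.094 = 1313 ; 3189 × 0.433 = 1381 ⇒ total 2694
Band 2: 7421 × 0.944 = 7005
Band 3: 13971 × 0.938 = 13105
Band 4: 3189 × 0.959 = 3058
Band 5: 15728 × 0.903 + 28394 × 0.699 = 14202 + 19847 = 34049
Population now: 0–19=2694, 20–39=7005, 40–59=13105, 60–79=3058, 80+=34049
Total: 69500 → 59911; change = -9589; percentage change = -13.8%

-13.8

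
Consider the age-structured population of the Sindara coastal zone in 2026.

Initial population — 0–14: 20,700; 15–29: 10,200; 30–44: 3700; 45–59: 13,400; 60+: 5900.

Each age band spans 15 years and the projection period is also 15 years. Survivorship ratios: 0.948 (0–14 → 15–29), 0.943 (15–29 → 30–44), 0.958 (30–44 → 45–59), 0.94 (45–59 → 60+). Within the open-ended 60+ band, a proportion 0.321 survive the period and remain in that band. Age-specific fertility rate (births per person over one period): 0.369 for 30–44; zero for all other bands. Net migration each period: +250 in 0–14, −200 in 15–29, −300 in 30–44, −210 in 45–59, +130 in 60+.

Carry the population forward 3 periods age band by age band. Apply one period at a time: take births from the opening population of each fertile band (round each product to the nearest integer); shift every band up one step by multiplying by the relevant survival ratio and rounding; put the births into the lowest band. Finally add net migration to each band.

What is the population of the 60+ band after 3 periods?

10880

Call the groups 1 to 5, youngest first.
Period 1:
Births: 3700 * 0.369 = 1365
Group 2: 20700 * 0.948 = 19624
Group 3: 10200 * 0.943 = 9619
Group 4: 3700 * 0.958 = 3545
Group 5: 13400 * 0.94 + 5900 * 0.321 = 12596 + 1894 = 14490
Net migration: Group 1 + 250 → 1615; Group 2 − 200 → 19424; Group 3 − 300 → 9319; Group 4 − 210 → 3335; Group 5 + 130 → 14620
Population now: 0–14=1615, 15–29=19424, 30–44=9319, 45–59=3335, 60+=14620
Period 2:
Births: 9319 * 0.369 = 3439
Group 2: 1615 * 0.948 = 1531
Group 3: 19424 * 0.943 = 18317
Group 4: 9319 * 0.958 = 8928
Group 5: 3335 * 0.94 + 14620 * 0.321 = 3135 + 4693 = 7828
Net migration: Group 1 + 250 → 3689; Group 2 − 200 → 1331; Group 3 − 300 → 18017; Group 4 − 210 → 8718; Group 5 + 130 → 7958
Population now: 0–14=3689, 15–29=1331, 30–44=18017, 45–59=8718, 60+=7958
Period 3:
Births: 18017 * 0.369 = 6648
Group 2: 3689 * 0.948 = 3497
Group 3: 1331 * 0.943 = 1255
Group 4: 18017 * 0.958 = 17260
Group 5: 8718 * 0.94 + 7958 * 0.321 = 8195 + 2555 = 10750
Net migration: Group 1 + 250 → 6898; Group 2 − 200 → 3297; Group 3 − 300 → 955; Group 4 − 210 → 17050; Group 5 + 130 → 10880
Population now: 0–14=6898, 15–29=3297, 30–44=955, 45–59=17050, 60+=10880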